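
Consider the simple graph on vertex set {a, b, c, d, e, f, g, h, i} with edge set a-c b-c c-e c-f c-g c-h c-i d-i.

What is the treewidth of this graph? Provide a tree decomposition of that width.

The largest bag has 2 vertices, giving width 1; this decomposition certifies tw(G) ≤ 1. G has an edge, so its treewidth is at least 1. Hence tw(G) = 1 exactly.

Treewidth 1.
One such decomposition:
Bags: B1 = {c, g}  B2 = {c, f}  B3 = {c, i}  B4 = {a, c}  B5 = {d, i}  B6 = {c, e}  B7 = {b, c}  B8 = {c, h}
Tree: B1–B2, B1–B3, B3–B4, B3–B5, B4–B6, B4–B7, B3–B8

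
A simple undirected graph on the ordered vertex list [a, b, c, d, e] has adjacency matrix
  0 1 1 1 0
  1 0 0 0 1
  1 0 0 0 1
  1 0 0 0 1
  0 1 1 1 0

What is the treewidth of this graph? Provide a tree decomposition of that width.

Treewidth 2.
One optimal decomposition is:
Bags: B1 = {a, c, e}  B2 = {a, b, e}  B3 = {a, d, e}
Tree: B1–B2, B2–B3

Every bag has size at most 3, so the width is 3 − 1 = 2 and tw(G) ≤ 2. The edges c–a–b–e–c form a cycle, so G is not a tree and its treewidth is at least 2. Hence tw(G) = 2 exactly.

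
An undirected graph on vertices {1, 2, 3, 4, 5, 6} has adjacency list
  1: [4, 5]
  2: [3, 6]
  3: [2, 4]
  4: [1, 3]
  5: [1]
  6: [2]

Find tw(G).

A width-1 tree decomposition is:
Bags: B1 = {2, 6}  B2 = {2, 3}  B3 = {3, 4}  B4 = {1, 4}  B5 = {1, 5}
Tree: B1–B2, B2–B3, B3–B4, B4–B5
Every bag has size at most 2, so the width is 2 − 1 = 1 and tw(G) ≤ 1. G has an edge, so its treewidth is at least 1. The upper and lower bounds meet at 1, so that is the treewidth.

1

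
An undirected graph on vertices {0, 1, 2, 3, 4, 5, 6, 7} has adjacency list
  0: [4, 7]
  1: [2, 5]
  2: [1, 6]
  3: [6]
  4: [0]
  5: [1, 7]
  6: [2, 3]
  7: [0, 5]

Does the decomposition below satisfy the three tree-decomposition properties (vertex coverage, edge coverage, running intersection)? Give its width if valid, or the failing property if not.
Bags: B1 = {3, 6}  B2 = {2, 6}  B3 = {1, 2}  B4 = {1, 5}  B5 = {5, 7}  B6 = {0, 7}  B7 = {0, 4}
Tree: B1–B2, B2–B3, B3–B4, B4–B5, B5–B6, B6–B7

Yes; width 1.

Every vertex of G appears in some bag (union = {0, 1, 2, 3, 4, 5, 6, 7}); every edge is covered by a bag; and for each vertex v the set of bags containing v is connected in the bag tree. The decomposition is therefore valid. The largest bag has 2 vertices, so the width is 1.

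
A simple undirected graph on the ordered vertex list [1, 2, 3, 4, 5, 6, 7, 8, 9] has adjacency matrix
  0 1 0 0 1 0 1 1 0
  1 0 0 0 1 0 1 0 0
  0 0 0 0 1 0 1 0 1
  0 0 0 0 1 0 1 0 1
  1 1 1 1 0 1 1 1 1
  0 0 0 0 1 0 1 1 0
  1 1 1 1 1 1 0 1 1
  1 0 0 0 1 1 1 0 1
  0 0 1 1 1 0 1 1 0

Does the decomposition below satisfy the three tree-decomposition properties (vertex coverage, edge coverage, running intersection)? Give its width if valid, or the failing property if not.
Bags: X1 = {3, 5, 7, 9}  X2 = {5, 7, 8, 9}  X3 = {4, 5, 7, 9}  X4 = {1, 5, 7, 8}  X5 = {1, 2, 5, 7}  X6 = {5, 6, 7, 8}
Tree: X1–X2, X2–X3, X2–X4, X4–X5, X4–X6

Yes; width 3.

Checking the three conditions: (i) the bags cover all of {1, 2, 3, 4, 5, 6, 7, 8, 9}; (ii) for each edge, some bag contains both endpoints; (iii) the bags containing any fixed vertex form a subtree. All hold, so the decomposition is valid with width 4 − 1 = 3.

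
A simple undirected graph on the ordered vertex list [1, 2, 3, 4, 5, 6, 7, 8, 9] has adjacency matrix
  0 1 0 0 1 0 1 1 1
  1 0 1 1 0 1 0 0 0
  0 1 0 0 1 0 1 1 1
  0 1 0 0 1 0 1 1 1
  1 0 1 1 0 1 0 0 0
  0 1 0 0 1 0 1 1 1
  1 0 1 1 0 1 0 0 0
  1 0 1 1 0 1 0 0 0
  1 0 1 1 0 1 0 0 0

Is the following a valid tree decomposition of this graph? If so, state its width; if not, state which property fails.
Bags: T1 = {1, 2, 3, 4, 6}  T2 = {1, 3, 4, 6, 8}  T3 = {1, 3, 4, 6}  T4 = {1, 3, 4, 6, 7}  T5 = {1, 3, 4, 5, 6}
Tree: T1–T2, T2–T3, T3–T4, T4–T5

A tree decomposition must satisfy three properties: every vertex lies in some bag; for every edge, both endpoints lie together in some bag; and for every vertex, the bags containing it form a connected subtree. Here vertex 9 appears in no bag, so the decomposition is invalid.

No — vertex 9 appears in no bag.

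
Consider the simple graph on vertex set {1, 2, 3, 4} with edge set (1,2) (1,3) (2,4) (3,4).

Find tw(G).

A width-2 tree decomposition is:
Bags: B1 = {1, 3, 4}  B2 = {1, 2, 4}
Tree: B1–B2
The largest bag has 3 vertices, giving width 2; this decomposition certifies tw(G) ≤ 2. Since 4–3–1–2–4 is a cycle in G, G is not acyclic. Forests are exactly the graphs of treewidth ≤ 1, so tw(G) ≥ 2. The upper and lower bounds meet at 2, so that is the treewidth.

2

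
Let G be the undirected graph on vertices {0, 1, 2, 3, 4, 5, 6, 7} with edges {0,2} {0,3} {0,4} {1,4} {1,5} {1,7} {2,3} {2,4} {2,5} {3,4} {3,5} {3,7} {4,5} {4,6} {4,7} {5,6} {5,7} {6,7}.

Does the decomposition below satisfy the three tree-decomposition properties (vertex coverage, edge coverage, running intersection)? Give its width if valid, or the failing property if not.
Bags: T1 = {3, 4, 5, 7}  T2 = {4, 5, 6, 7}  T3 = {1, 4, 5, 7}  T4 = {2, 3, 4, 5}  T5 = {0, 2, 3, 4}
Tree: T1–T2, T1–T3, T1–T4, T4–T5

Yes; width 3.

Vertex coverage: the bags together contain {0, 1, 2, 3, 4, 5, 6, 7}, the full vertex set. Edge coverage: each edge of G has both endpoints in at least one bag. Running intersection: for every vertex, the bags containing it form a connected subtree. All three properties hold, so this is a valid tree decomposition of width max|bag| − 1 = 3, and hence tw(G) ≤ 3.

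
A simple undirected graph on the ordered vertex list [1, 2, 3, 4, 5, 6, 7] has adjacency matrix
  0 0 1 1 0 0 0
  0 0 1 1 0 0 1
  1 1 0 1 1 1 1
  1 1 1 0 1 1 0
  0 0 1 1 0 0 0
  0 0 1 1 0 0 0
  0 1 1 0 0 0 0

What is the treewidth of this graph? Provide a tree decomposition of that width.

Every bag has size at most 3, so the width is 3 − 1 = 2 and tw(G) ≤ 2. On the other hand G contains the 3-clique {1, 3, 4}. A clique must lie in a single bag of any decomposition, so no decomposition can have width below 2. The upper and lower bounds meet at 2, so that is the treewidth.

Treewidth 2.
One optimal decomposition is:
Bags: B1 = {3, 4, 6}  B2 = {2, 3, 4}  B3 = {3, 4, 5}  B4 = {2, 3, 7}  B5 = {1, 3, 4}
Tree: B1–B2, B1–B3, B2–B4, B2–B5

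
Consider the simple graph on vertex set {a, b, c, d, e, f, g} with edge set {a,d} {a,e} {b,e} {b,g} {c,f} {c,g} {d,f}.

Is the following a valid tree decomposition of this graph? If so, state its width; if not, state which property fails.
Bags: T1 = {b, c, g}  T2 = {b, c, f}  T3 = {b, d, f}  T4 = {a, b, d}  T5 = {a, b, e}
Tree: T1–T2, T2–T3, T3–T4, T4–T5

Yes; width 2.

Vertex coverage: the bags together contain {a, b, c, d, e, f, g}, the full vertex set. Edge coverage: each edge of G has both endpoints in at least one bag. Running intersection: for every vertex, the bags containing it form a connected subtree. All three properties hold, so this is a valid tree decomposition of width max|bag| − 1 = 2, and hence tw(G) ≤ 2.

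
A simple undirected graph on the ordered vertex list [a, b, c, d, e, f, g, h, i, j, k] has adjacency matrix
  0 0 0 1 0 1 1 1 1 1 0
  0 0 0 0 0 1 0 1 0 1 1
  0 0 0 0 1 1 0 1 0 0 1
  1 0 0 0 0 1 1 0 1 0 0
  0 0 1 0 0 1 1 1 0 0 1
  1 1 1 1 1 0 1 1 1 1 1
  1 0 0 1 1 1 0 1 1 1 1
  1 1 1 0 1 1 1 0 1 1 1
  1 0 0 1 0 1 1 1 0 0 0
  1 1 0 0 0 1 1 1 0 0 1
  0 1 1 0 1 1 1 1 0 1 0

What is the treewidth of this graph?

4

A width-4 tree decomposition is:
Bags: B1 = {b, f, h, j, k}  B2 = {f, g, h, j, k}  B3 = {e, f, g, h, k}  B4 = {a, f, g, h, j}  B5 = {c, e, f, h, k}  B6 = {a, f, g, h, i}  B7 = {a, d, f, g, i}
Tree: B1–B2, B2–B3, B2–B4, B3–B5, B4–B6, B6–B7
Every bag has size at most 5, so the width is 5 − 1 = 4 and tw(G) ≤ 4. For the lower bound, the 5 vertices {a, d, f, g, i} are pairwise adjacent, and any tree decomposition puts a clique entirely inside one bag — forcing width ≥ 4. Therefore the treewidth is 4.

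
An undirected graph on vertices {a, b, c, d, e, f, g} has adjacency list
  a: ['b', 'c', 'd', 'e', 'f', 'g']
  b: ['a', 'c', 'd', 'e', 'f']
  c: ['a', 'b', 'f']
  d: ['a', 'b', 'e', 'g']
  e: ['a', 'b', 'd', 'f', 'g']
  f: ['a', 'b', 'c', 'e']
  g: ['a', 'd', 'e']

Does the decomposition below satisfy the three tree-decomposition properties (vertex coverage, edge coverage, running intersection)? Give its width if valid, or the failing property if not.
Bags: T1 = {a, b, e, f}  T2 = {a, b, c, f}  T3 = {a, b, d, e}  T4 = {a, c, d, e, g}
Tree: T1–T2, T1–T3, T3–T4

No — bags containing vertex c are not connected in the tree.

A tree decomposition must satisfy three properties: every vertex lies in some bag; for every edge, both endpoints lie together in some bag; and for every vertex, the bags containing it form a connected subtree. Here bags containing vertex c are not connected in the tree, so the decomposition is invalid.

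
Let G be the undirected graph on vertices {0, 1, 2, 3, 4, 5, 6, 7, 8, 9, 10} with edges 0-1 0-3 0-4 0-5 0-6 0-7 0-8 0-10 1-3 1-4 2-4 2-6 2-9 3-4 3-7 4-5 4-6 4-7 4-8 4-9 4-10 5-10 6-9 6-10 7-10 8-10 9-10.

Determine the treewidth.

3

A width-3 tree decomposition is:
Bags: B1 = {0, 3, 4, 7}  B2 = {0, 4, 7, 10}  B3 = {0, 4, 6, 10}  B4 = {0, 4, 5, 10}  B5 = {4, 6, 9, 10}  B6 = {0, 4, 8, 10}  B7 = {0, 1, 3, 4}  B8 = {2, 4, 6, 9}
Tree: B1–B2, B2–B3, B2–B4, B3–B5, B4–B6, B1–B7, B5–B8
Each bag holds 4 vertices, so the decomposition has width 3, which upper-bounds the treewidth. Conversely, {0, 1, 3, 4} is a clique of size 4, and the vertices of any clique must share a bag in every tree decomposition; so some bag has ≥ 4 vertices and tw(G) ≥ 3. The upper and lower bounds meet at 3, so that is the treewidth.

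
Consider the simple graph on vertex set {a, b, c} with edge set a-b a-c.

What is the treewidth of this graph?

1

A width-1 tree decomposition is:
Bags: B1 = {a, b}  B2 = {a, c}
Tree: B1–B2
Every bag has size at most 2, so the width is 2 − 1 = 1 and tw(G) ≤ 1. G has an edge, so its treewidth is at least 1. Combining the bounds, tw(G) = 1.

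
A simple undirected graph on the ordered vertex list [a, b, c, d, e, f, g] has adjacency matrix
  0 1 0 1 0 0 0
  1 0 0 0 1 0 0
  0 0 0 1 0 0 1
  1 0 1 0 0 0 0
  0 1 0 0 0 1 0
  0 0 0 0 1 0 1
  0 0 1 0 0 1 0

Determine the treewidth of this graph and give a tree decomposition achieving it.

Every bag has size at most 3, so the width is 3 − 1 = 2 and tw(G) ≤ 2. The edges c–g–f–e–b–a–d–c form a cycle, so G is not a tree and its treewidth is at least 2. The upper and lower bounds meet at 2, so that is the treewidth.

Treewidth 2.
Bags: B1 = {c, f, g}  B2 = {c, e, f}  B3 = {b, c, e}  B4 = {a, b, c}  B5 = {a, c, d}
Tree: B1–B2, B2–B3, B3–B4, B4–B5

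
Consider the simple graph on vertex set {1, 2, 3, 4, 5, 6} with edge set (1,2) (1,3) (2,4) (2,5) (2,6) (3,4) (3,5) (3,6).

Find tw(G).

A width-2 tree decomposition is:
Bags: B1 = {2, 3, 6}  B2 = {1, 2, 3}  B3 = {2, 3, 4}  B4 = {2, 3, 5}
Tree: B1–B2, B2–B3, B3–B4
The largest bag has 3 vertices, giving width 2; this decomposition certifies tw(G) ≤ 2. Since 6–3–1–2–6 is a cycle in G, G is not acyclic. Forests are exactly the graphs of treewidth ≤ 1, so tw(G) ≥ 2. The upper and lower bounds meet at 2, so that is the treewidth.

2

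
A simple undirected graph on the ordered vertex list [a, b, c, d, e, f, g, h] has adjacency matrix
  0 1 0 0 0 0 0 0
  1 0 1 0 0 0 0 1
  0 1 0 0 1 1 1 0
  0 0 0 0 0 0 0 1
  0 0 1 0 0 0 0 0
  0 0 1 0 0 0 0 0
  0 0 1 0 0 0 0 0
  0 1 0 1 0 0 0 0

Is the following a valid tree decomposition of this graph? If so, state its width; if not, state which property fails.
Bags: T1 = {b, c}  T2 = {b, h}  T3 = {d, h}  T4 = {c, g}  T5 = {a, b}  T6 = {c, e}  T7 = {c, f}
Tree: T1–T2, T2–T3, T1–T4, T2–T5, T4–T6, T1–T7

Vertex coverage: the bags together contain {a, b, c, d, e, f, g, h}, the full vertex set. Edge coverage: each edge of G has both endpoints in at least one bag. Running intersection: for every vertex, the bags containing it form a connected subtree. All three properties hold, so this is a valid tree decomposition of width max|bag| − 1 = 1, and hence tw(G) ≤ 1.

Yes; width 1.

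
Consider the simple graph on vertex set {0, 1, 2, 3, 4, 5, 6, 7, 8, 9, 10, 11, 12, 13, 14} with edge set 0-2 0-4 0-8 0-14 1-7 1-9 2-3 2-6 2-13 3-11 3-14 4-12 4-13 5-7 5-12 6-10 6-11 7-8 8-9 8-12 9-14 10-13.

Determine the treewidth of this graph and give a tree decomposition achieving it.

Treewidth 3.
One such decomposition:
Bags: B1 = {3, 6, 10, 11}  B2 = {2, 3, 6, 10}  B3 = {2, 3, 10, 13}  B4 = {2, 3, 13, 14}  B5 = {0, 2, 13, 14}  B6 = {0, 4, 13, 14}  B7 = {0, 4, 9, 14}  B8 = {0, 4, 8, 9}  B9 = {4, 8, 9, 12}  B10 = {1, 8, 9, 12}  B11 = {1, 7, 8, 12}  B12 = {1, 5, 7, 12}
Tree: B1–B2, B2–B3, B3–B4, B4–B5, B5–B6, B6–B7, B7–B8, B8–B9, B9–B10, B10–B11, B11–B12

Each bag holds 4 vertices, so the decomposition has width 3, which upper-bounds the treewidth. For the lower bound: the 4 vertex sets {6,10,11}, {3}, {2}, {0,4,13,14} are disjoint, each induces a connected subgraph, and every pair is joined by at least one edge of G. Contracting each set to a single vertex therefore yields K_{4} as a minor, and since treewidth is minor-monotone, tw(G) ≥ tw(K_{4}) = 3. Combining the bounds, tw(G) = 3.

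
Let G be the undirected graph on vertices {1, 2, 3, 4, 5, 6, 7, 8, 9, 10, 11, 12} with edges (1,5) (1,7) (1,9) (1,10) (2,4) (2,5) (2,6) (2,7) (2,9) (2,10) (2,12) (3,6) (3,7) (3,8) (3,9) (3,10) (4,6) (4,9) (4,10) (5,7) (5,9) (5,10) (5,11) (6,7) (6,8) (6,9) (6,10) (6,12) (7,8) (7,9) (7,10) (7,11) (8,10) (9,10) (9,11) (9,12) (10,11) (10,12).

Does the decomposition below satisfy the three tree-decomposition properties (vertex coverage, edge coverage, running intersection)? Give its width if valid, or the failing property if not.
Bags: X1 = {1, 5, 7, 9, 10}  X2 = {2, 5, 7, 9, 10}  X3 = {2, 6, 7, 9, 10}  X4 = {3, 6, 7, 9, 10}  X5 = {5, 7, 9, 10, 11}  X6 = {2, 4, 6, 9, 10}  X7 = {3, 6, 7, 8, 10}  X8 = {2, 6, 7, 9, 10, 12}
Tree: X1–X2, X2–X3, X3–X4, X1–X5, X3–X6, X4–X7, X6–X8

No — bags containing vertex 7 are not connected in the tree.

A tree decomposition must satisfy three properties: every vertex lies in some bag; for every edge, both endpoints lie together in some bag; and for every vertex, the bags containing it form a connected subtree. Here bags containing vertex 7 are not connected in the tree, so the decomposition is invalid.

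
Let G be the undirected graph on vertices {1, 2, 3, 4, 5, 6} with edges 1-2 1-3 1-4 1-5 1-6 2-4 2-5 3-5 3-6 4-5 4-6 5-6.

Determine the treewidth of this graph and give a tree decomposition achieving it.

The largest bag has 4 vertices, giving width 3; this decomposition certifies tw(G) ≤ 3. On the other hand G contains the 4-clique {1, 3, 5, 6}. A clique must lie in a single bag of any decomposition, so no decomposition can have width below 3. The upper and lower bounds meet at 3, so that is the treewidth.

Treewidth 3.
One such decomposition:
Bags: B1 = {1, 3, 5, 6}  B2 = {1, 4, 5, 6}  B3 = {1, 2, 4, 5}
Tree: B1–B2, B2–B3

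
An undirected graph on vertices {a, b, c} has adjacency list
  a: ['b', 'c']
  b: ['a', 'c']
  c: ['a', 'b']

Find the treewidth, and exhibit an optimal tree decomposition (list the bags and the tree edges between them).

A single bag containing all 3 vertices is trivially a valid decomposition of width 2. On the other hand G contains the 3-clique {a, b, c}. A clique must lie in a single bag of any decomposition, so no decomposition can have width below 2. The upper and lower bounds meet at 2, so that is the treewidth.

Treewidth 2.
One such decomposition:
Bags: B1 = {a, b, c}
Tree: (single bag)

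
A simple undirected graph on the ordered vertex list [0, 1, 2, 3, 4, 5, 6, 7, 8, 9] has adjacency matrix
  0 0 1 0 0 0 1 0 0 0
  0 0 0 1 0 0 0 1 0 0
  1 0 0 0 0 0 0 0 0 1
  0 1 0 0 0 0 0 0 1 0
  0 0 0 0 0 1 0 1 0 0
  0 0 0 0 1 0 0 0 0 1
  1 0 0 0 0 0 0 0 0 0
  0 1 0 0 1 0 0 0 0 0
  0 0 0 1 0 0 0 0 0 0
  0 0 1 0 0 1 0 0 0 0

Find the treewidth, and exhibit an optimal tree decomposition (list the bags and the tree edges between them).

Each bag holds 2 vertices, so the decomposition has width 1, which upper-bounds the treewidth. Any graph with an edge has treewidth ≥ 1, and G has the edge 8–3. Hence tw(G) = 1 exactly.

Treewidth 1.
One such decomposition:
Bags: B1 = {3, 8}  B2 = {1, 3}  B3 = {1, 7}  B4 = {4, 7}  B5 = {4, 5}  B6 = {5, 9}  B7 = {2, 9}  B8 = {0, 2}  B9 = {0, 6}
Tree: B1–B2, B2–B3, B3–B4, B4–B5, B5–B6, B6–B7, B7–B8, B8–B9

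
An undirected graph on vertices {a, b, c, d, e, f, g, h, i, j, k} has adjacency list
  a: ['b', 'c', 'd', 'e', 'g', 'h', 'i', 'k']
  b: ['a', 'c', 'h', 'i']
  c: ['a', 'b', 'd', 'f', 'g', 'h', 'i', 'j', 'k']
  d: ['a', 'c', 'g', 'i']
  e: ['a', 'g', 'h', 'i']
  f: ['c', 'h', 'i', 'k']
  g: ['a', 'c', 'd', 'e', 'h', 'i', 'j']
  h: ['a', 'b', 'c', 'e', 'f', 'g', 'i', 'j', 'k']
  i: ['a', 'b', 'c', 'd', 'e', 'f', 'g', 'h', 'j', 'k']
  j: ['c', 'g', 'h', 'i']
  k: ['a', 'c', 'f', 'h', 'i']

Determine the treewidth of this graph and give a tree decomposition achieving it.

The largest bag has 5 vertices, giving width 4; this decomposition certifies tw(G) ≤ 4. On the other hand G contains the 5-clique {a, c, d, g, i}. A clique must lie in a single bag of any decomposition, so no decomposition can have width below 4. Therefore the treewidth is 4.

Treewidth 4.
Bags: B1 = {a, c, h, i, k}  B2 = {a, c, g, h, i}  B3 = {a, c, d, g, i}  B4 = {a, b, c, h, i}  B5 = {c, g, h, i, j}  B6 = {a, e, g, h, i}  B7 = {c, f, h, i, k}
Tree: B1–B2, B2–B3, B1–B4, B2–B5, B2–B6, B1–B7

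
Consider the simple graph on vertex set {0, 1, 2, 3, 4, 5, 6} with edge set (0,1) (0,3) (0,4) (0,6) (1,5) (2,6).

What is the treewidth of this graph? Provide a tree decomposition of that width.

Every bag has size at most 2, so the width is 2 − 1 = 1 and tw(G) ≤ 1. Since G has at least one edge (e.g. 0–4), it is not an edgeless graph, so tw(G) ≥ 1. Combining the bounds, tw(G) = 1.

Treewidth 1.
One such decomposition:
Bags: B1 = {0, 4}  B2 = {0, 6}  B3 = {0, 1}  B4 = {2, 6}  B5 = {1, 5}  B6 = {0, 3}
Tree: B1–B2, B2–B3, B2–B4, B3–B5, B1–B6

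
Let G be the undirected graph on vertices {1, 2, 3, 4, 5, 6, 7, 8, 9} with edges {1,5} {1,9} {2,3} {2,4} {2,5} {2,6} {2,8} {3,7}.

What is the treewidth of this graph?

1

A width-1 tree decomposition is:
Bags: B1 = {2, 3}  B2 = {2, 4}  B3 = {2, 5}  B4 = {1, 5}  B5 = {1, 9}  B6 = {3, 7}  B7 = {2, 8}  B8 = {2, 6}
Tree: B1–B2, B2–B3, B3–B4, B4–B5, B1–B6, B3–B7, B7–B8
Each bag holds 2 vertices, so the decomposition has width 1, which upper-bounds the treewidth. Any graph with an edge has treewidth ≥ 1, and G has the edge 2–3. Hence tw(G) = 1 exactly.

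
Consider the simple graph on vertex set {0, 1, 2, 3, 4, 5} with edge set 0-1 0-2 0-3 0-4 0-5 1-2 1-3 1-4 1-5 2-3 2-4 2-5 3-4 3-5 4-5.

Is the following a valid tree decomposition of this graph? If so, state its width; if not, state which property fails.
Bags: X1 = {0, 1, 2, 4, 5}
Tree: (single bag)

No — vertex 3 appears in no bag.

A tree decomposition must satisfy three properties: every vertex lies in some bag; for every edge, both endpoints lie together in some bag; and for every vertex, the bags containing it form a connected subtree. Here vertex 3 appears in no bag, so the decomposition is invalid.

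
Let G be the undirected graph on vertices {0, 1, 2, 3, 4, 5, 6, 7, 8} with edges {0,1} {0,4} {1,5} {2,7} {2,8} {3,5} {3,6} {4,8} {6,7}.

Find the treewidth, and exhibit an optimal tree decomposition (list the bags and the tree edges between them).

Each bag holds 3 vertices, so the decomposition has width 2, which upper-bounds the treewidth. For the lower bound, G contains the cycle 2–7–6–3–5–1–0–4–8–2, so G is not a forest; only forests have treewidth ≤ 1, hence tw(G) ≥ 2. The upper and lower bounds meet at 2, so that is the treewidth.

Treewidth 2.
Bags: B1 = {2, 6, 7}  B2 = {2, 3, 6}  B3 = {2, 3, 5}  B4 = {1, 2, 5}  B5 = {0, 1, 2}  B6 = {0, 2, 4}  B7 = {2, 4, 8}
Tree: B1–B2, B2–B3, B3–B4, B4–B5, B5–B6, B6–B7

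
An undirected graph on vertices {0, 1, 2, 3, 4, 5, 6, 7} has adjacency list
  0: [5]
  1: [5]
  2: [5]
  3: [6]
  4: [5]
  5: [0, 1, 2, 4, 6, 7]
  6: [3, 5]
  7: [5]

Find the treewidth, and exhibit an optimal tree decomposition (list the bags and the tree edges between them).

Treewidth 1.
One optimal decomposition is:
Bags: B1 = {4, 5}  B2 = {5, 6}  B3 = {3, 6}  B4 = {1, 5}  B5 = {5, 7}  B6 = {0, 5}  B7 = {2, 5}
Tree: B1–B2, B2–B3, B2–B4, B1–B5, B4–B6, B4–B7

Every bag has size at most 2, so the width is 2 − 1 = 1 and tw(G) ≤ 1. Any graph with an edge has treewidth ≥ 1, and G has the edge 4–5. The upper and lower bounds meet at 1, so that is the treewidth.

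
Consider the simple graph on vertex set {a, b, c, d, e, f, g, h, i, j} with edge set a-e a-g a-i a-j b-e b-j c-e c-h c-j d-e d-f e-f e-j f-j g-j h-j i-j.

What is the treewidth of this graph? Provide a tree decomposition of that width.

The largest bag has 3 vertices, giving width 2; this decomposition certifies tw(G) ≤ 2. For the lower bound, the 3 vertices {d, e, f} are pairwise adjacent, and any tree decomposition puts a clique entirely inside one bag — forcing width ≥ 2. The upper and lower bounds meet at 2, so that is the treewidth.

Treewidth 2.
One such decomposition:
Bags: B1 = {d, e, f}  B2 = {e, f, j}  B3 = {c, e, j}  B4 = {a, e, j}  B5 = {a, g, j}  B6 = {c, h, j}  B7 = {b, e, j}  B8 = {a, i, j}
Tree: B1–B2, B2–B3, B2–B4, B4–B5, B3–B6, B4–B7, B5–B8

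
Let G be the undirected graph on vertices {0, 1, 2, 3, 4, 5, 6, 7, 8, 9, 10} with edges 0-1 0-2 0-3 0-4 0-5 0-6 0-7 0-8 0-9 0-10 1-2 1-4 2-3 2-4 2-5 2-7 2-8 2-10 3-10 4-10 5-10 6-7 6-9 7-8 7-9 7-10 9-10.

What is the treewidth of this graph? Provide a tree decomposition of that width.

Treewidth 3.
One such decomposition:
Bags: B1 = {0, 7, 9, 10}  B2 = {0, 2, 7, 10}  B3 = {0, 2, 4, 10}  B4 = {0, 2, 7, 8}  B5 = {0, 1, 2, 4}  B6 = {0, 6, 7, 9}  B7 = {0, 2, 5, 10}  B8 = {0, 2, 3, 10}
Tree: B1–B2, B2–B3, B2–B4, B3–B5, B1–B6, B2–B7, B3–B8

Each bag holds 4 vertices, so the decomposition has width 3, which upper-bounds the treewidth. Conversely, {0, 7, 9, 10} is a clique of size 4, and the vertices of any clique must share a bag in every tree decomposition; so some bag has ≥ 4 vertices and tw(G) ≥ 3. Hence tw(G) = 3 exactly.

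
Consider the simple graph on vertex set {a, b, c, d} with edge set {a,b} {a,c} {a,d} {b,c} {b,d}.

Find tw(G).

2

A width-2 tree decomposition is:
Bags: B1 = {a, b, d}  B2 = {a, b, c}
Tree: B1–B2
The largest bag has 3 vertices, giving width 2; this decomposition certifies tw(G) ≤ 2. For the lower bound, the 3 vertices {a, b, d} are pairwise adjacent, and any tree decomposition puts a clique entirely inside one bag — forcing width ≥ 2. Combining the bounds, tw(G) = 2.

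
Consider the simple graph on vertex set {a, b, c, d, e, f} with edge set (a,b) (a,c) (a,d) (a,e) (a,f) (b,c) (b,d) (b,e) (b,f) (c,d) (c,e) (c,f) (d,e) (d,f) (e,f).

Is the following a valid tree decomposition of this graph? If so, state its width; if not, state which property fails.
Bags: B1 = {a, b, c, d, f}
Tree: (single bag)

A tree decomposition must satisfy three properties: every vertex lies in some bag; for every edge, both endpoints lie together in some bag; and for every vertex, the bags containing it form a connected subtree. Here vertex e appears in no bag, so the decomposition is invalid.

No — vertex e appears in no bag.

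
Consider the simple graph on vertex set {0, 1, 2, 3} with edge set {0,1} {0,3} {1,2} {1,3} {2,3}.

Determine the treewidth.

A width-2 tree decomposition is:
Bags: B1 = {1, 2, 3}  B2 = {0, 1, 3}
Tree: B1–B2
Each bag holds 3 vertices, so the decomposition has width 2, which upper-bounds the treewidth. Conversely, {0, 1, 3} is a clique of size 3, and the vertices of any clique must share a bag in every tree decomposition; so some bag has ≥ 3 vertices and tw(G) ≥ 2. Hence tw(G) = 2 exactly.

2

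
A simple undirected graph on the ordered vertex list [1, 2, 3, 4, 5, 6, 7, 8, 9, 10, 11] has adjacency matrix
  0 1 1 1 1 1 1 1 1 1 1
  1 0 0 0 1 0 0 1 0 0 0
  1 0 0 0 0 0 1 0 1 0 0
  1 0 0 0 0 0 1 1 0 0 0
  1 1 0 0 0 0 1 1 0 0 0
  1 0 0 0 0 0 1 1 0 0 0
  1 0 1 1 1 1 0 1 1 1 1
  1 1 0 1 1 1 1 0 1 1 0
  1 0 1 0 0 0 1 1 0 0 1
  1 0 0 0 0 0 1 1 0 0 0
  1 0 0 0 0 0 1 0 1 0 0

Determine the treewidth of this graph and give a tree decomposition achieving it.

Every bag has size at most 4, so the width is 4 − 1 = 3 and tw(G) ≤ 3. On the other hand G contains the 4-clique {1, 2, 5, 8}. A clique must lie in a single bag of any decomposition, so no decomposition can have width below 3. Hence tw(G) = 3 exactly.

Treewidth 3.
One such decomposition:
Bags: B1 = {1, 5, 7, 8}  B2 = {1, 4, 7, 8}  B3 = {1, 7, 8, 10}  B4 = {1, 7, 8, 9}  B5 = {1, 2, 5, 8}  B6 = {1, 3, 7, 9}  B7 = {1, 6, 7, 8}  B8 = {1, 7, 9, 11}
Tree: B1–B2, B2–B3, B1–B4, B1–B5, B4–B6, B1–B7, B6–B8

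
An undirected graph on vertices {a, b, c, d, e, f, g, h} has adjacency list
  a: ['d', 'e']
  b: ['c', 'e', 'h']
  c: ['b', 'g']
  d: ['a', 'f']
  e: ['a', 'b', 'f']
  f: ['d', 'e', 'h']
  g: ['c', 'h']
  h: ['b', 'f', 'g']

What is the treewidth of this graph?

A width-2 tree decomposition is:
Bags: B1 = {b, c, g}  B2 = {b, g, h}  B3 = {b, e, h}  B4 = {e, f, h}  B5 = {a, e, f}  B6 = {a, d, f}
Tree: B1–B2, B2–B3, B3–B4, B4–B5, B5–B6
Every bag has size at most 3, so the width is 3 − 1 = 2 and tw(G) ≤ 2. For the lower bound, G contains the cycle c–g–h–b–c, so G is not a forest; only forests have treewidth ≤ 1, hence tw(G) ≥ 2. The upper and lower bounds meet at 2, so that is the treewidth.

2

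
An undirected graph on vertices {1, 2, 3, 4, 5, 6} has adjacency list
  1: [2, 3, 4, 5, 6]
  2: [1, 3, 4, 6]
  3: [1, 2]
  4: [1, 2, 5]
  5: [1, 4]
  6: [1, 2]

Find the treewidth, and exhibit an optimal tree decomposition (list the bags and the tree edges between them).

Each bag holds 3 vertices, so the decomposition has width 2, which upper-bounds the treewidth. For the lower bound, the 3 vertices {1, 2, 3} are pairwise adjacent, and any tree decomposition puts a clique entirely inside one bag — forcing width ≥ 2. Combining the bounds, tw(G) = 2.

Treewidth 2.
One such decomposition:
Bags: B1 = {1, 4, 5}  B2 = {1, 2, 4}  B3 = {1, 2, 6}  B4 = {1, 2, 3}
Tree: B1–B2, B2–B3, B3–B4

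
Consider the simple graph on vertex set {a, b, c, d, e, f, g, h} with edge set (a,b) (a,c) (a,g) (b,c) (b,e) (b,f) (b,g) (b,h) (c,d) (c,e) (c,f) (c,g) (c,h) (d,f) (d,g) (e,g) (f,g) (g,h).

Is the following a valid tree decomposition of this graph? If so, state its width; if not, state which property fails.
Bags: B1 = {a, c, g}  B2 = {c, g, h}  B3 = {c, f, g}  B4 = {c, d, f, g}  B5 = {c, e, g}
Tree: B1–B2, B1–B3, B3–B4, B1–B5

A tree decomposition must satisfy three properties: every vertex lies in some bag; for every edge, both endpoints lie together in some bag; and for every vertex, the bags containing it form a connected subtree. Here vertex b appears in no bag, so the decomposition is invalid.

No — vertex b appears in no bag.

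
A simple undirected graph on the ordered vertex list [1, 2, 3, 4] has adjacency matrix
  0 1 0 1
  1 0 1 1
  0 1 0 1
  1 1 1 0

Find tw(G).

A width-2 tree decomposition is:
Bags: B1 = {2, 3, 4}  B2 = {1, 2, 4}
Tree: B1–B2
Every bag has size at most 3, so the width is 3 − 1 = 2 and tw(G) ≤ 2. Conversely, {1, 2, 4} is a clique of size 3, and the vertices of any clique must share a bag in every tree decomposition; so some bag has ≥ 3 vertices and tw(G) ≥ 2. Therefore the treewidth is 2.

2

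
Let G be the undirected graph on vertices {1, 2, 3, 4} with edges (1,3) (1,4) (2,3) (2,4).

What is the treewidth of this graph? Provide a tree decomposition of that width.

Treewidth 2.
One such decomposition:
Bags: B1 = {1, 3, 4}  B2 = {2, 3, 4}
Tree: B1–B2

Each bag holds 3 vertices, so the decomposition has width 2, which upper-bounds the treewidth. Since 4–1–3–2–4 is a cycle in G, G is not acyclic. Forests are exactly the graphs of treewidth ≤ 1, so tw(G) ≥ 2. Hence tw(G) = 2 exactly.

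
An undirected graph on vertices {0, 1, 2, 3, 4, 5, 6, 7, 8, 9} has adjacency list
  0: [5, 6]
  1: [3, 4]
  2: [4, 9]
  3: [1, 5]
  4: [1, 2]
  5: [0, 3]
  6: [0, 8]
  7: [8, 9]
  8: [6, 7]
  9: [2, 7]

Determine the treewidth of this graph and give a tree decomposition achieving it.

Treewidth 2.
One such decomposition:
Bags: B1 = {0, 3, 5}  B2 = {0, 1, 3}  B3 = {0, 1, 4}  B4 = {0, 2, 4}  B5 = {0, 2, 9}  B6 = {0, 7, 9}  B7 = {0, 7, 8}  B8 = {0, 6, 8}
Tree: B1–B2, B2–B3, B3–B4, B4–B5, B5–B6, B6–B7, B7–B8

Each bag holds 3 vertices, so the decomposition has width 2, which upper-bounds the treewidth. The edges 0–5–3–1–4–2–9–7–8–6–0 form a cycle, so G is not a tree and its treewidth is at least 2. The upper and lower bounds meet at 2, so that is the treewidth.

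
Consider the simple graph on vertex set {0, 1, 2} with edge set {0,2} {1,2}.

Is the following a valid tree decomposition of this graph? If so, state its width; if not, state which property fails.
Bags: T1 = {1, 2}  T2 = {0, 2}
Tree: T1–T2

Yes; width 1.

Every vertex of G appears in some bag (union = {0, 1, 2}); every edge is covered by a bag; and for each vertex v the set of bags containing v is connected in the bag tree. The decomposition is therefore valid. The largest bag has 2 vertices, so the width is 1.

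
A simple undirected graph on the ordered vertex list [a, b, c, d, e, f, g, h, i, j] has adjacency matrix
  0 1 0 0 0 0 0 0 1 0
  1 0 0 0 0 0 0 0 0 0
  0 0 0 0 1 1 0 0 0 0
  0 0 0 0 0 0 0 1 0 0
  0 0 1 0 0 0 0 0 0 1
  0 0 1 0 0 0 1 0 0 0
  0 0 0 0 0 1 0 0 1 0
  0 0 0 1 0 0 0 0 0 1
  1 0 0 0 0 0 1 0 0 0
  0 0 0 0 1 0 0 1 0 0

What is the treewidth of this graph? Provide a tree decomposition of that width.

The largest bag has 2 vertices, giving width 1; this decomposition certifies tw(G) ≤ 1. G has an edge, so its treewidth is at least 1. The upper and lower bounds meet at 1, so that is the treewidth.

Treewidth 1.
One such decomposition:
Bags: B1 = {d, h}  B2 = {h, j}  B3 = {e, j}  B4 = {c, e}  B5 = {c, f}  B6 = {f, g}  B7 = {g, i}  B8 = {a, i}  B9 = {a, b}
Tree: B1–B2, B2–B3, B3–B4, B4–B5, B5–B6, B6–B7, B7–B8, B8–B9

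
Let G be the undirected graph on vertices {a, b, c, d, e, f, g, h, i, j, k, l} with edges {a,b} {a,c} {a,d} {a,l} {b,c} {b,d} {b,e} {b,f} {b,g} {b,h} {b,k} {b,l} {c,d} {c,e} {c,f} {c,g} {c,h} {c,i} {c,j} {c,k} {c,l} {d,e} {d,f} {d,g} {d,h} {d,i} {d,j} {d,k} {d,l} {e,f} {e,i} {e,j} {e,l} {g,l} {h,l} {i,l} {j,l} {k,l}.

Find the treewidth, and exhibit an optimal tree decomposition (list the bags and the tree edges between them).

Every bag has size at most 5, so the width is 5 − 1 = 4 and tw(G) ≤ 4. For the lower bound, the 5 vertices {b, c, d, e, f} are pairwise adjacent, and any tree decomposition puts a clique entirely inside one bag — forcing width ≥ 4. Therefore the treewidth is 4.

Treewidth 4.
One such decomposition:
Bags: B1 = {b, c, d, h, l}  B2 = {b, c, d, e, l}  B3 = {b, c, d, k, l}  B4 = {a, b, c, d, l}  B5 = {b, c, d, e, f}  B6 = {b, c, d, g, l}  B7 = {c, d, e, j, l}  B8 = {c, d, e, i, l}
Tree: B1–B2, B2–B3, B2–B4, B2–B5, B3–B6, B2–B7, B2–B8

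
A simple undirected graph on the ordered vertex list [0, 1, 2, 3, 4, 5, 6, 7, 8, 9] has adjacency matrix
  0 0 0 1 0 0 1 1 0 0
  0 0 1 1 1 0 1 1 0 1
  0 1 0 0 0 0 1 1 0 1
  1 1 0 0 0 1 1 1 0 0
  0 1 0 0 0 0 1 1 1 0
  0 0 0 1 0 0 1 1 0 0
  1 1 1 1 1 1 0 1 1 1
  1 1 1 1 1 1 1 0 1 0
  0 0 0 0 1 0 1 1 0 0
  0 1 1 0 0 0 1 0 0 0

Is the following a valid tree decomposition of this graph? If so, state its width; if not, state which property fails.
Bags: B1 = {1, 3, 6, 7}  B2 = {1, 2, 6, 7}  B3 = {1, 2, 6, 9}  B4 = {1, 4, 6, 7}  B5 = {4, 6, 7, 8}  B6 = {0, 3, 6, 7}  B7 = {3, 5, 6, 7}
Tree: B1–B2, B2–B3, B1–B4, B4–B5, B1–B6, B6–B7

Every vertex of G appears in some bag (union = {0, 1, 2, 3, 4, 5, 6, 7, 8, 9}); every edge is covered by a bag; and for each vertex v the set of bags containing v is connected in the bag tree. The decomposition is therefore valid. The largest bag has 4 vertices, so the width is 3.

Yes; width 3.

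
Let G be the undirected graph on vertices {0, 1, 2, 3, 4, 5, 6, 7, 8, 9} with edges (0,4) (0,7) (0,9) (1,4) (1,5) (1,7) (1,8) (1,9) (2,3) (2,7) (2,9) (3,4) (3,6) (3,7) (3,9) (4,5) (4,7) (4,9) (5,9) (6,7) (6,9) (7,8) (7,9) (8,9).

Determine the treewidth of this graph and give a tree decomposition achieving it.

Each bag holds 4 vertices, so the decomposition has width 3, which upper-bounds the treewidth. On the other hand G contains the 4-clique {1, 4, 5, 9}. A clique must lie in a single bag of any decomposition, so no decomposition can have width below 3. Combining the bounds, tw(G) = 3.

Treewidth 3.
One such decomposition:
Bags: B1 = {1, 4, 7, 9}  B2 = {1, 4, 5, 9}  B3 = {3, 4, 7, 9}  B4 = {1, 7, 8, 9}  B5 = {3, 6, 7, 9}  B6 = {2, 3, 7, 9}  B7 = {0, 4, 7, 9}
Tree: B1–B2, B1–B3, B1–B4, B3–B5, B5–B6, B3–B7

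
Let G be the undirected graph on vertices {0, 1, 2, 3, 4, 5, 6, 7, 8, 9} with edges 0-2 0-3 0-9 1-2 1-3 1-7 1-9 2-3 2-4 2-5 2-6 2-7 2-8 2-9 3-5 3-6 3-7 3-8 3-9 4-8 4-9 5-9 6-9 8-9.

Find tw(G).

A width-3 tree decomposition is:
Bags: B1 = {2, 3, 8, 9}  B2 = {2, 4, 8, 9}  B3 = {2, 3, 5, 9}  B4 = {2, 3, 6, 9}  B5 = {0, 2, 3, 9}  B6 = {1, 2, 3, 9}  B7 = {1, 2, 3, 7}
Tree: B1–B2, B1–B3, B3–B4, B1–B5, B1–B6, B6–B7
Each bag holds 4 vertices, so the decomposition has width 3, which upper-bounds the treewidth. On the other hand G contains the 4-clique {0, 2, 3, 9}. A clique must lie in a single bag of any decomposition, so no decomposition can have width below 3. Hence tw(G) = 3 exactly.

3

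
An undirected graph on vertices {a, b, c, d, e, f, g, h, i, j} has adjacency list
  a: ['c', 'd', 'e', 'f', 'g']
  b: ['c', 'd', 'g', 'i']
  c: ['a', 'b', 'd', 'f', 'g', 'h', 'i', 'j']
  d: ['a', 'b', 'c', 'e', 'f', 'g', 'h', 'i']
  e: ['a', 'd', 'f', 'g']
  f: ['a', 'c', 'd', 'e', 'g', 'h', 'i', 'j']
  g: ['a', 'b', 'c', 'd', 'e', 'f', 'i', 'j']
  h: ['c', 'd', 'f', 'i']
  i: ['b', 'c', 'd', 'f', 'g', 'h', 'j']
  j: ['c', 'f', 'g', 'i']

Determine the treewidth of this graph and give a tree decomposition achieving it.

Treewidth 4.
One optimal decomposition is:
Bags: B1 = {a, d, e, f, g}  B2 = {a, c, d, f, g}  B3 = {c, d, f, g, i}  B4 = {b, c, d, g, i}  B5 = {c, d, f, h, i}  B6 = {c, f, g, i, j}
Tree: B1–B2, B2–B3, B3–B4, B3–B5, B3–B6

Each bag holds 5 vertices, so the decomposition has width 4, which upper-bounds the treewidth. For the lower bound, the 5 vertices {a, d, e, f, g} are pairwise adjacent, and any tree decomposition puts a clique entirely inside one bag — forcing width ≥ 4. Therefore the treewidth is 4.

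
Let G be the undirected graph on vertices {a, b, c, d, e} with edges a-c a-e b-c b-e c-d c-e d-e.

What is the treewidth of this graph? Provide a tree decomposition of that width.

Each bag holds 3 vertices, so the decomposition has width 2, which upper-bounds the treewidth. Conversely, {c, d, e} is a clique of size 3, and the vertices of any clique must share a bag in every tree decomposition; so some bag has ≥ 3 vertices and tw(G) ≥ 2. Combining the bounds, tw(G) = 2.

Treewidth 2.
One optimal decomposition is:
Bags: B1 = {c, d, e}  B2 = {a, c, e}  B3 = {b, c, e}
Tree: B1–B2, B1–B3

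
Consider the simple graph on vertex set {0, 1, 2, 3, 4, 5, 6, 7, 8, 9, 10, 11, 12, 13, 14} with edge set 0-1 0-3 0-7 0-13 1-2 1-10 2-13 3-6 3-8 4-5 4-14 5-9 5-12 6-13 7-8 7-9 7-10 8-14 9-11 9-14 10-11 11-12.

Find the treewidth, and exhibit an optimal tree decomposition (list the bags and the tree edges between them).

Treewidth 3.
One optimal decomposition is:
Bags: B1 = {1, 2, 6, 13}  B2 = {0, 1, 6, 13}  B3 = {0, 1, 3, 6}  B4 = {0, 1, 3, 10}  B5 = {0, 3, 7, 10}  B6 = {3, 7, 8, 10}  B7 = {7, 8, 10, 11}  B8 = {7, 8, 9, 11}  B9 = {8, 9, 11, 14}  B10 = {9, 11, 12, 14}  B11 = {5, 9, 12, 14}  B12 = {4, 5, 12, 14}
Tree: B1–B2, B2–B3, B3–B4, B4–B5, B5–B6, B6–B7, B7–B8, B8–B9, B9–B10, B10–B11, B11–B12

Each bag holds 4 vertices, so the decomposition has width 3, which upper-bounds the treewidth. For the lower bound: the 4 vertex sets {2,6,13}, {1}, {0}, {3,7,8,10} are disjoint, each induces a connected subgraph, and every pair is joined by at least one edge of G. Contracting each set to a single vertex therefore yields K_{4} as a minor, and since treewidth is minor-monotone, tw(G) ≥ tw(K_{4}) = 3. Therefore the treewidth is 3.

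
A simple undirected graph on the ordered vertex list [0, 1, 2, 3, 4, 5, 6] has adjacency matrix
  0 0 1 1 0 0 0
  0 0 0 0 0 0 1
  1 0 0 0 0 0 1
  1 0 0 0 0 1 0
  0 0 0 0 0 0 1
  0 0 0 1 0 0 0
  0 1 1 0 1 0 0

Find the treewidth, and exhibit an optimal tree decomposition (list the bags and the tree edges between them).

The largest bag has 2 vertices, giving width 1; this decomposition certifies tw(G) ≤ 1. G has an edge, so its treewidth is at least 1. Therefore the treewidth is 1.

Treewidth 1.
Bags: B1 = {0, 3}  B2 = {0, 2}  B3 = {2, 6}  B4 = {3, 5}  B5 = {1, 6}  B6 = {4, 6}
Tree: B1–B2, B2–B3, B1–B4, B3–B5, B5–B6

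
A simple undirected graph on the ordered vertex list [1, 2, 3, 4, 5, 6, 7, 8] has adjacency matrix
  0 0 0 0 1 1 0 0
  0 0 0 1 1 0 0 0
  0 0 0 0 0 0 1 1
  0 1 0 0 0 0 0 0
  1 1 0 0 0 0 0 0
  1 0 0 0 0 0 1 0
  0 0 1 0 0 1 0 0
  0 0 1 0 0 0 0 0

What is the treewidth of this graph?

1

A width-1 tree decomposition is:
Bags: B1 = {2, 4}  B2 = {2, 5}  B3 = {1, 5}  B4 = {1, 6}  B5 = {6, 7}  B6 = {3, 7}  B7 = {3, 8}
Tree: B1–B2, B2–B3, B3–B4, B4–B5, B5–B6, B6–B7
Every bag has size at most 2, so the width is 2 − 1 = 1 and tw(G) ≤ 1. G has an edge, so its treewidth is at least 1. Combining the bounds, tw(G) = 1.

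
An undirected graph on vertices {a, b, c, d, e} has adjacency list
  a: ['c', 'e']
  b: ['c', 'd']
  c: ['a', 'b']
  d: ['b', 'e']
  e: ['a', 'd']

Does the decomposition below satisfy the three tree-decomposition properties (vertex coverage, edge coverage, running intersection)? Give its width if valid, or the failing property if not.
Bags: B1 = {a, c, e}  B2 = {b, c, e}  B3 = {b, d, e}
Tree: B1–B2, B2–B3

Every vertex of G appears in some bag (union = {a, b, c, d, e}); every edge is covered by a bag; and for each vertex v the set of bags containing v is connected in the bag tree. The decomposition is therefore valid. The largest bag has 3 vertices, so the width is 2.

Yes; width 2.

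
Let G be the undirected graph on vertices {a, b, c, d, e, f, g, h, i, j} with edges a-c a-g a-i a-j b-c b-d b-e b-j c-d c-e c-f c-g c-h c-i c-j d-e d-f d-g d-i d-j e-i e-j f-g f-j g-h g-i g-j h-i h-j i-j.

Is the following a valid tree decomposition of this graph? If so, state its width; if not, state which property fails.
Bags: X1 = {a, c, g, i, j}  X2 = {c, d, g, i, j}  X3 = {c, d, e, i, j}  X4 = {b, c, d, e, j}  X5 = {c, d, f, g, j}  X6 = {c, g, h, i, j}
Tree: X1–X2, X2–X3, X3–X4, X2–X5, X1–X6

Yes; width 4.

Checking the three conditions: (i) the bags cover all of {a, b, c, d, e, f, g, h, i, j}; (ii) for each edge, some bag contains both endpoints; (iii) the bags containing any fixed vertex form a subtree. All hold, so the decomposition is valid with width 5 − 1 = 4.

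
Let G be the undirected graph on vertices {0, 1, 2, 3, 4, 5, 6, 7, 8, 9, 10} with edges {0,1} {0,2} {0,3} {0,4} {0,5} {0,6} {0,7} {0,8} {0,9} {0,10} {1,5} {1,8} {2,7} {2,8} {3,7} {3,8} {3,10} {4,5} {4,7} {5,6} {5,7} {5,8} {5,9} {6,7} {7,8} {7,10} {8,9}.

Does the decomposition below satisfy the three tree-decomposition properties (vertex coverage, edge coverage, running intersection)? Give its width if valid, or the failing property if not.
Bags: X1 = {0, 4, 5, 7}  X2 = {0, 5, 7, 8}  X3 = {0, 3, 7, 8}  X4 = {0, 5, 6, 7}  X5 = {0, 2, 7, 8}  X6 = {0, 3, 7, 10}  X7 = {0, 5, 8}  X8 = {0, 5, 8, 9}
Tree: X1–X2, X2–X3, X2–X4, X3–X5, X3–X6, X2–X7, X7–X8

No — vertex 1 appears in no bag.

A tree decomposition must satisfy three properties: every vertex lies in some bag; for every edge, both endpoints lie together in some bag; and for every vertex, the bags containing it form a connected subtree. Here vertex 1 appears in no bag, so the decomposition is invalid.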